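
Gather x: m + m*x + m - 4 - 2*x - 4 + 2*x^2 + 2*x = m*x + 2*m + 2*x^2 - 8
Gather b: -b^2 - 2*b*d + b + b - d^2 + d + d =-b^2 + b*(2 - 2*d) - d^2 + 2*d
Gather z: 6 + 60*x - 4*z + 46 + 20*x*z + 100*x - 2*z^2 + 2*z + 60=160*x - 2*z^2 + z*(20*x - 2) + 112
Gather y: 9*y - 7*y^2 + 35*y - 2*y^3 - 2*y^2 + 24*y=-2*y^3 - 9*y^2 + 68*y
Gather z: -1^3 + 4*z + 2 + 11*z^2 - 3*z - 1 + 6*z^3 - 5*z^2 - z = 6*z^3 + 6*z^2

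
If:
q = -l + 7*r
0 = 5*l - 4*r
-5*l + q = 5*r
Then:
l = 0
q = 0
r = 0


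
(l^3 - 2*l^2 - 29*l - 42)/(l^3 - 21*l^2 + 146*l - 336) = (l^2 + 5*l + 6)/(l^2 - 14*l + 48)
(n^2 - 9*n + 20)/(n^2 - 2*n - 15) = (n - 4)/(n + 3)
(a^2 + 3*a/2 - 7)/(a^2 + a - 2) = (a^2 + 3*a/2 - 7)/(a^2 + a - 2)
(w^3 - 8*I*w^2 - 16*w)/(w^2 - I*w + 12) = w*(w - 4*I)/(w + 3*I)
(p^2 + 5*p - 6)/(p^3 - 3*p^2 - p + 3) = (p + 6)/(p^2 - 2*p - 3)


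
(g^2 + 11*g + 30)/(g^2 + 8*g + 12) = (g + 5)/(g + 2)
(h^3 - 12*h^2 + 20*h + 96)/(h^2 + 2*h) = h - 14 + 48/h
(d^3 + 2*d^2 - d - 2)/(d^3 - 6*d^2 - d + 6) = (d + 2)/(d - 6)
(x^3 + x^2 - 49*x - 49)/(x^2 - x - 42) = (x^2 + 8*x + 7)/(x + 6)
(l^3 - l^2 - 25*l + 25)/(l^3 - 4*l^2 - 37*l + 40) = (l - 5)/(l - 8)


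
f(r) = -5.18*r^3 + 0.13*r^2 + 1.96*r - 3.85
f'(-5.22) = -422.84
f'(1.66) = -40.43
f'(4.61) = -327.10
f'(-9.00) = -1259.12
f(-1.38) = 7.31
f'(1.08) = -15.89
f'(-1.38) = -27.99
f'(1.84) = -50.17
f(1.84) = -32.07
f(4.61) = -499.55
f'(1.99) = -59.06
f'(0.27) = 0.90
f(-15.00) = 17478.50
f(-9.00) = 3765.26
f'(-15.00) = -3498.44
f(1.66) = -23.93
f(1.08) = -8.11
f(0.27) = -3.41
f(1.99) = -40.26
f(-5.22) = 726.25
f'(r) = -15.54*r^2 + 0.26*r + 1.96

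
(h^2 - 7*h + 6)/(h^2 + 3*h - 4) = (h - 6)/(h + 4)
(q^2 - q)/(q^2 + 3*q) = (q - 1)/(q + 3)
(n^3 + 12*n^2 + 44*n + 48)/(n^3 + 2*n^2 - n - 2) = (n^2 + 10*n + 24)/(n^2 - 1)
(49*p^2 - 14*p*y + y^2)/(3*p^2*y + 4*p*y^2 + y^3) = (49*p^2 - 14*p*y + y^2)/(y*(3*p^2 + 4*p*y + y^2))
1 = 1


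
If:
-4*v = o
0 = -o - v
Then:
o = 0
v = 0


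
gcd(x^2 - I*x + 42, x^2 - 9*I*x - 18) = 1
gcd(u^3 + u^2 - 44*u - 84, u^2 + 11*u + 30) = u + 6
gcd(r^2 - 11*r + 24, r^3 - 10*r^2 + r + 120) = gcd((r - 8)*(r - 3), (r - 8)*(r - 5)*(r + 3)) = r - 8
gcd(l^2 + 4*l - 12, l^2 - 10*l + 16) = l - 2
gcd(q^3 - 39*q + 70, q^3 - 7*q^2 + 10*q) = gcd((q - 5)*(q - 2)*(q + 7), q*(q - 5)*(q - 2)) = q^2 - 7*q + 10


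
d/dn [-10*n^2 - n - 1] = -20*n - 1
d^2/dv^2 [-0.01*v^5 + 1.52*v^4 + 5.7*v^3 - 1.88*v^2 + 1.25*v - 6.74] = -0.2*v^3 + 18.24*v^2 + 34.2*v - 3.76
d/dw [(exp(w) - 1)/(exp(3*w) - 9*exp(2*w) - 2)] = (3*(1 - exp(w))*(exp(w) - 6)*exp(w) + exp(3*w) - 9*exp(2*w) - 2)*exp(w)/(-exp(3*w) + 9*exp(2*w) + 2)^2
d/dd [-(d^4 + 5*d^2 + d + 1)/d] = -3*d^2 - 5 + d^(-2)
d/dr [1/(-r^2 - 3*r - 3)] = (2*r + 3)/(r^2 + 3*r + 3)^2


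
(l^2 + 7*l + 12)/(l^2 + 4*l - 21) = (l^2 + 7*l + 12)/(l^2 + 4*l - 21)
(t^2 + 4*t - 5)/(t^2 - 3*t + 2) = (t + 5)/(t - 2)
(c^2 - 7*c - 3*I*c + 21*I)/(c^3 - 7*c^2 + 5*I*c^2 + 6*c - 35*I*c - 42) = (c - 3*I)/(c^2 + 5*I*c + 6)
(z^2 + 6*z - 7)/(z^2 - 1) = (z + 7)/(z + 1)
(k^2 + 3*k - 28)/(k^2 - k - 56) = (k - 4)/(k - 8)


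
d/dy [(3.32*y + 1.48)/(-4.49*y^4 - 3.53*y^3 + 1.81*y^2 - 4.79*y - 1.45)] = (44.7204*y^4 + 50.02*y^3 + 9.664*y^2 - 5.3576*y + 2.2752)/(20.1601*y^8 + 31.6994*y^7 - 3.7929*y^6 + 30.2356*y^5 + 50.1145*y^4 - 7.1028*y^3 + 17.6951*y^2 + 13.891*y + 2.1025)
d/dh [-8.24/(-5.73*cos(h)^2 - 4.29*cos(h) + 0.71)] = (94.4304*cos(h) + 35.3496)*sin(h)/(5.73*cos(h)^2 + 4.29*cos(h) - 0.71)^2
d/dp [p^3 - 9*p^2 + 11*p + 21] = 3*p^2 - 18*p + 11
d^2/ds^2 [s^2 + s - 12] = 2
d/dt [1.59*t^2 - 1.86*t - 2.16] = 3.18*t - 1.86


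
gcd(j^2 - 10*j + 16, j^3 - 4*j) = j - 2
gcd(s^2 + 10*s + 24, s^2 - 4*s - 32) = s + 4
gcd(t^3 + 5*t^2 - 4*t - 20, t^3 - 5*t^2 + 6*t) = t - 2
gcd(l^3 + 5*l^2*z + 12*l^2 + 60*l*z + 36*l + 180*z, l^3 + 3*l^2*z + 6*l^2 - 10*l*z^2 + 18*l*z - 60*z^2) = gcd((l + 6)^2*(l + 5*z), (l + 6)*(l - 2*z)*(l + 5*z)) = l^2 + 5*l*z + 6*l + 30*z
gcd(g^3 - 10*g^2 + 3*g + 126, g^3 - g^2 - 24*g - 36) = g^2 - 3*g - 18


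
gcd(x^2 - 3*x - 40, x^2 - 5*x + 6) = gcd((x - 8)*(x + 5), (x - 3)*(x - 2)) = 1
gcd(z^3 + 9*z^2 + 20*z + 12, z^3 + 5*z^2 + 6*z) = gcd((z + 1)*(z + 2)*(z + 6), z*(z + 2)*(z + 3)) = z + 2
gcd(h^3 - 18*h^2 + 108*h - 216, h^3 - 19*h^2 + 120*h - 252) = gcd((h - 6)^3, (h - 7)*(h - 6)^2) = h^2 - 12*h + 36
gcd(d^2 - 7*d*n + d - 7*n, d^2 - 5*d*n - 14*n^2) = d - 7*n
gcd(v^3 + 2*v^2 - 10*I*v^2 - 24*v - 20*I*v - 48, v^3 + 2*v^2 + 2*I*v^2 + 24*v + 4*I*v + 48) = v^2 + v*(2 - 4*I) - 8*I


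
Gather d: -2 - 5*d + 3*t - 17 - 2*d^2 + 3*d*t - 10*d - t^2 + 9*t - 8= -2*d^2 + d*(3*t - 15) - t^2 + 12*t - 27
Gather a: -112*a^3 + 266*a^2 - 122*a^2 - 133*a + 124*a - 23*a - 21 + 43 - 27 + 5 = -112*a^3 + 144*a^2 - 32*a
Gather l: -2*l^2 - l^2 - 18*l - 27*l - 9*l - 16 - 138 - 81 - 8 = -3*l^2 - 54*l - 243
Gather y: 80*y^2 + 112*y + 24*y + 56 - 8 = 80*y^2 + 136*y + 48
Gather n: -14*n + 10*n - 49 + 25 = -4*n - 24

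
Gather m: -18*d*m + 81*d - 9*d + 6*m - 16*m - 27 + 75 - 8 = 72*d + m*(-18*d - 10) + 40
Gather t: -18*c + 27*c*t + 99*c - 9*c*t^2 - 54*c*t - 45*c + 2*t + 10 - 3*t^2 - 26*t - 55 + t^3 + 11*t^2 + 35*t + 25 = 36*c + t^3 + t^2*(8 - 9*c) + t*(11 - 27*c) - 20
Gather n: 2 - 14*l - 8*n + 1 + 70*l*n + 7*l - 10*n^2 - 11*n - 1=-7*l - 10*n^2 + n*(70*l - 19) + 2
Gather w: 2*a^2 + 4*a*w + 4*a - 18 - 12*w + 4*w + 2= 2*a^2 + 4*a + w*(4*a - 8) - 16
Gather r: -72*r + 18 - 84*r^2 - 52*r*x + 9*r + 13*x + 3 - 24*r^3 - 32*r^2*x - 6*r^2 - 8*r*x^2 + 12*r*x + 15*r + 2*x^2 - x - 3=-24*r^3 + r^2*(-32*x - 90) + r*(-8*x^2 - 40*x - 48) + 2*x^2 + 12*x + 18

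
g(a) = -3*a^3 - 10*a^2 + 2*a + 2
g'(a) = -9*a^2 - 20*a + 2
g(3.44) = -231.58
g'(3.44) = -173.30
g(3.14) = -183.19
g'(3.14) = -149.54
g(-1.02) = -7.26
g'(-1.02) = 13.04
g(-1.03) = -7.39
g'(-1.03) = 13.05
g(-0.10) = 1.70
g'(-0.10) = 3.91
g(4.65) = -506.56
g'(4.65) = -285.60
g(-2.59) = -18.14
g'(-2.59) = -6.57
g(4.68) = -515.17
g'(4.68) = -288.72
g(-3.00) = -13.00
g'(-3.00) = -19.00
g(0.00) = 2.00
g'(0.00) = 2.00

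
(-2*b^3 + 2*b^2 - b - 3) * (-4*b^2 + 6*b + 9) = 8*b^5 - 20*b^4 - 2*b^3 + 24*b^2 - 27*b - 27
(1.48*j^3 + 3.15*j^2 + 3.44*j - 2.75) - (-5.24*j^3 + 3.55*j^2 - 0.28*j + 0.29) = 6.72*j^3 - 0.4*j^2 + 3.72*j - 3.04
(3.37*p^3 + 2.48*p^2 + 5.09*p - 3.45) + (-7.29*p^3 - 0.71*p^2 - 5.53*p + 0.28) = -3.92*p^3 + 1.77*p^2 - 0.44*p - 3.17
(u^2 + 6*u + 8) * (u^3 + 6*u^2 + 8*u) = u^5 + 12*u^4 + 52*u^3 + 96*u^2 + 64*u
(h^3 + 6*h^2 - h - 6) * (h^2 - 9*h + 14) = h^5 - 3*h^4 - 41*h^3 + 87*h^2 + 40*h - 84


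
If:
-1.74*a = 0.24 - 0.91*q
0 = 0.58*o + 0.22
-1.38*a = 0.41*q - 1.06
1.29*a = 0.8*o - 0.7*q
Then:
No Solution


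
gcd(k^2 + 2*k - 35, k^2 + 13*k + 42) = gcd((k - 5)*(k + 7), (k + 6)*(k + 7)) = k + 7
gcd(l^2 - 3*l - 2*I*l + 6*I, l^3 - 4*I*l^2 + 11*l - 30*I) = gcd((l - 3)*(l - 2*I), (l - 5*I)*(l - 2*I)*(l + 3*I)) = l - 2*I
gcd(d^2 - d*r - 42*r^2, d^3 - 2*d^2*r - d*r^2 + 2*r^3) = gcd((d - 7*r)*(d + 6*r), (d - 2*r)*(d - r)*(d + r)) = 1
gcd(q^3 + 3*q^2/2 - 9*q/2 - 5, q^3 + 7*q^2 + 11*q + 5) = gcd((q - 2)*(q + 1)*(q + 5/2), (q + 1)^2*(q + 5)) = q + 1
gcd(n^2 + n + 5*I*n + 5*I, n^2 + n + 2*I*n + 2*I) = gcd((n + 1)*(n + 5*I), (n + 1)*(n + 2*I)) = n + 1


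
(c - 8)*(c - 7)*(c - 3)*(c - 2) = c^4 - 20*c^3 + 137*c^2 - 370*c + 336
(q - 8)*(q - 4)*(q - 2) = q^3 - 14*q^2 + 56*q - 64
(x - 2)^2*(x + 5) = x^3 + x^2 - 16*x + 20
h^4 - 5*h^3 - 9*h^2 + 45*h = h*(h - 5)*(h - 3)*(h + 3)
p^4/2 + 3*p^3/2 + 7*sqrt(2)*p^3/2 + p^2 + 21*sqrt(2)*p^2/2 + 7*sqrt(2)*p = p*(p/2 + 1)*(p + 1)*(p + 7*sqrt(2))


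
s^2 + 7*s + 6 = (s + 1)*(s + 6)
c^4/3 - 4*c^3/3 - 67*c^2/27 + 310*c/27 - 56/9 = (c/3 + 1)*(c - 4)*(c - 7/3)*(c - 2/3)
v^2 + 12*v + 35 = (v + 5)*(v + 7)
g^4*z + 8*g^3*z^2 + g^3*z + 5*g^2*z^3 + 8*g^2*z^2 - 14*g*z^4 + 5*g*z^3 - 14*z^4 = (g - z)*(g + 2*z)*(g + 7*z)*(g*z + z)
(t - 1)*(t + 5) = t^2 + 4*t - 5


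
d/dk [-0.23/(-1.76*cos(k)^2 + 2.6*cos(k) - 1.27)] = (0.8096*cos(k) - 0.598)*sin(k)/(1.76*cos(k)^2 - 2.6*cos(k) + 1.27)^2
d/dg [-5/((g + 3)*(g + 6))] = 5*(2*g + 9)/((g + 3)^2*(g + 6)^2)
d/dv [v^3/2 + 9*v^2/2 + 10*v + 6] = 3*v^2/2 + 9*v + 10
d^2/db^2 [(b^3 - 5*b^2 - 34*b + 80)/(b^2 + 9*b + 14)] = 12*(13*b^3 + 138*b^2 + 696*b + 1444)/(b^6 + 27*b^5 + 285*b^4 + 1485*b^3 + 3990*b^2 + 5292*b + 2744)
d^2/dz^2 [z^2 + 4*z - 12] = 2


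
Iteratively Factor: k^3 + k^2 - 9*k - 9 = (k + 1)*(k^2 - 9) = (k + 1)*(k + 3)*(k - 3)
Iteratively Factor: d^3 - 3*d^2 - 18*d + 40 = (d + 4)*(d^2 - 7*d + 10) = (d - 5)*(d + 4)*(d - 2)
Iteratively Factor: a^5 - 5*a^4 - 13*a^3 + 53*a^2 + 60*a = (a - 5)*(a^4 - 13*a^2 - 12*a) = (a - 5)*(a + 1)*(a^3 - a^2 - 12*a) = a*(a - 5)*(a + 1)*(a^2 - a - 12) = a*(a - 5)*(a - 4)*(a + 1)*(a + 3)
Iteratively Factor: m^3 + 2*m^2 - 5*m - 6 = (m + 3)*(m^2 - m - 2) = (m + 1)*(m + 3)*(m - 2)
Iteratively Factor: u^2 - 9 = (u + 3)*(u - 3)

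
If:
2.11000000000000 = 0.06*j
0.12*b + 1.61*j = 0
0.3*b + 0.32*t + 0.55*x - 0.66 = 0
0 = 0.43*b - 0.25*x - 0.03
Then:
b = -471.82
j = 35.17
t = 1839.42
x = -811.65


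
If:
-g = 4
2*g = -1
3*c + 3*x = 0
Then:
No Solution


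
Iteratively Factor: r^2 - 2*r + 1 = (r - 1)*(r - 1)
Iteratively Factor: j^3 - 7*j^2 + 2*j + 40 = (j - 4)*(j^2 - 3*j - 10) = (j - 4)*(j + 2)*(j - 5)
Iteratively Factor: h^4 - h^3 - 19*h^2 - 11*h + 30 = (h + 2)*(h^3 - 3*h^2 - 13*h + 15) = (h + 2)*(h + 3)*(h^2 - 6*h + 5) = (h - 5)*(h + 2)*(h + 3)*(h - 1)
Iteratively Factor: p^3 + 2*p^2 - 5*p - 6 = (p - 2)*(p^2 + 4*p + 3) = (p - 2)*(p + 3)*(p + 1)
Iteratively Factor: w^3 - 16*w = (w + 4)*(w^2 - 4*w) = w*(w + 4)*(w - 4)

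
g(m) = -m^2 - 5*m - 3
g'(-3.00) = 1.00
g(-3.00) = 3.00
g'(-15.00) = 25.00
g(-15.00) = -153.00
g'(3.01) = -11.02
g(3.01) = -27.11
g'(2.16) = -9.32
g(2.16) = -18.47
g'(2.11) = -9.22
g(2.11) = -18.00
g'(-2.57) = 0.14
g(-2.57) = 3.25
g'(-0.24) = -4.52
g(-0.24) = -1.86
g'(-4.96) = 4.92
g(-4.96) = -2.80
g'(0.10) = -5.20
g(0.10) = -3.51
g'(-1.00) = -3.00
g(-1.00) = 1.00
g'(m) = -2*m - 5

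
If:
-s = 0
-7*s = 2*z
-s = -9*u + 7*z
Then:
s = 0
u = 0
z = 0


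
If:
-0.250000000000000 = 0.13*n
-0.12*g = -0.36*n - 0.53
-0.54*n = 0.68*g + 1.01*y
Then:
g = -1.35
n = -1.92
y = 1.94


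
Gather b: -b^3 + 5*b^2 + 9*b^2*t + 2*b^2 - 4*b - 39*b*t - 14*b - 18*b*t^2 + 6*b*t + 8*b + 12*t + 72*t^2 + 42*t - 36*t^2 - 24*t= -b^3 + b^2*(9*t + 7) + b*(-18*t^2 - 33*t - 10) + 36*t^2 + 30*t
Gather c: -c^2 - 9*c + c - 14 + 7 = -c^2 - 8*c - 7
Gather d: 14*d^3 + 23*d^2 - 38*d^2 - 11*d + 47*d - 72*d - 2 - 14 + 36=14*d^3 - 15*d^2 - 36*d + 20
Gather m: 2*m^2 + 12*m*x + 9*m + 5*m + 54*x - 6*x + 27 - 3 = 2*m^2 + m*(12*x + 14) + 48*x + 24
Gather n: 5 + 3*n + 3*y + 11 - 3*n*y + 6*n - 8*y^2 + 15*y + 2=n*(9 - 3*y) - 8*y^2 + 18*y + 18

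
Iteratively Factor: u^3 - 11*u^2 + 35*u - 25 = (u - 1)*(u^2 - 10*u + 25) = (u - 5)*(u - 1)*(u - 5)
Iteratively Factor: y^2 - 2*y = (y)*(y - 2)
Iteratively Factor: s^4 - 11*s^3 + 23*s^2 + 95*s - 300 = (s - 5)*(s^3 - 6*s^2 - 7*s + 60) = (s - 5)*(s - 4)*(s^2 - 2*s - 15) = (s - 5)^2*(s - 4)*(s + 3)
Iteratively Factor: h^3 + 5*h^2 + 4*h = (h)*(h^2 + 5*h + 4) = h*(h + 1)*(h + 4)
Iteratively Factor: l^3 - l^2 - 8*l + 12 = (l - 2)*(l^2 + l - 6) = (l - 2)^2*(l + 3)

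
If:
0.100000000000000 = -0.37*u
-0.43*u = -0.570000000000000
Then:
No Solution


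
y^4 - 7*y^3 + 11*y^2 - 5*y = y*(y - 5)*(y - 1)^2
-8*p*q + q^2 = q*(-8*p + q)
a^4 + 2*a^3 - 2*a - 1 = (a - 1)*(a + 1)^3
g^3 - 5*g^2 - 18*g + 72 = (g - 6)*(g - 3)*(g + 4)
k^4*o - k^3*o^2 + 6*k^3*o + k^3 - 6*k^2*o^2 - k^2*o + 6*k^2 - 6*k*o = k*(k + 6)*(k - o)*(k*o + 1)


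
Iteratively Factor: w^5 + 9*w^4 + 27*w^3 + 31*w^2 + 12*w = (w)*(w^4 + 9*w^3 + 27*w^2 + 31*w + 12) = w*(w + 3)*(w^3 + 6*w^2 + 9*w + 4) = w*(w + 1)*(w + 3)*(w^2 + 5*w + 4) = w*(w + 1)^2*(w + 3)*(w + 4)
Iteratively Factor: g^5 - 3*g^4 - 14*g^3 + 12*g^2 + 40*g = (g + 2)*(g^4 - 5*g^3 - 4*g^2 + 20*g) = (g - 5)*(g + 2)*(g^3 - 4*g) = (g - 5)*(g - 2)*(g + 2)*(g^2 + 2*g) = g*(g - 5)*(g - 2)*(g + 2)*(g + 2)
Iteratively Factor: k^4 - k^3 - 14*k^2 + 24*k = (k + 4)*(k^3 - 5*k^2 + 6*k) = (k - 3)*(k + 4)*(k^2 - 2*k) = k*(k - 3)*(k + 4)*(k - 2)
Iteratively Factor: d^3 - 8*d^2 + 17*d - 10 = (d - 5)*(d^2 - 3*d + 2) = (d - 5)*(d - 2)*(d - 1)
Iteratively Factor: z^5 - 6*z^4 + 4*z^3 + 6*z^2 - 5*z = (z - 1)*(z^4 - 5*z^3 - z^2 + 5*z) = (z - 5)*(z - 1)*(z^3 - z) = (z - 5)*(z - 1)^2*(z^2 + z) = (z - 5)*(z - 1)^2*(z + 1)*(z)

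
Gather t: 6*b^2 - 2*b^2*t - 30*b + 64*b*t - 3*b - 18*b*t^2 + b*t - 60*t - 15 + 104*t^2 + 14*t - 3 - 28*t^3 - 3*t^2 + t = 6*b^2 - 33*b - 28*t^3 + t^2*(101 - 18*b) + t*(-2*b^2 + 65*b - 45) - 18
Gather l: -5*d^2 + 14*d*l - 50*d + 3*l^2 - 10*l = -5*d^2 - 50*d + 3*l^2 + l*(14*d - 10)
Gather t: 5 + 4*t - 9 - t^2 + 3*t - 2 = -t^2 + 7*t - 6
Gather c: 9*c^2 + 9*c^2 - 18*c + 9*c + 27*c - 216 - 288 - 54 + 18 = 18*c^2 + 18*c - 540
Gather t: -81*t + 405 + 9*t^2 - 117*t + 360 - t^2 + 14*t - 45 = 8*t^2 - 184*t + 720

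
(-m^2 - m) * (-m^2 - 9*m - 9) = m^4 + 10*m^3 + 18*m^2 + 9*m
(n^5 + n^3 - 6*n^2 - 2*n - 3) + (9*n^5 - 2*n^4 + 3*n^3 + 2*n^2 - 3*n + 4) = 10*n^5 - 2*n^4 + 4*n^3 - 4*n^2 - 5*n + 1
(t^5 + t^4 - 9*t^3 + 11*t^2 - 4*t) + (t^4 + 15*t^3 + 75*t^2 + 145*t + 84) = t^5 + 2*t^4 + 6*t^3 + 86*t^2 + 141*t + 84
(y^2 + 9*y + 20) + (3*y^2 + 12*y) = 4*y^2 + 21*y + 20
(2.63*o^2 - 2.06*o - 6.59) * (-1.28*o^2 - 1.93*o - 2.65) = -3.3664*o^4 - 2.4391*o^3 + 5.4415*o^2 + 18.1777*o + 17.4635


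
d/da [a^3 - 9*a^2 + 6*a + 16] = 3*a^2 - 18*a + 6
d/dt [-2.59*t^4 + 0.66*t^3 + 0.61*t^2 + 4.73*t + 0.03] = -10.36*t^3 + 1.98*t^2 + 1.22*t + 4.73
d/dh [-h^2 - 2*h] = -2*h - 2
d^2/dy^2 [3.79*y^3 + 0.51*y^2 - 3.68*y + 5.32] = 22.74*y + 1.02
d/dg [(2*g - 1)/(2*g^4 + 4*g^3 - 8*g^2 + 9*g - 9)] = (-12*g^4 - 8*g^3 + 28*g^2 - 16*g - 9)/(4*g^8 + 16*g^7 - 16*g^6 - 28*g^5 + 100*g^4 - 216*g^3 + 225*g^2 - 162*g + 81)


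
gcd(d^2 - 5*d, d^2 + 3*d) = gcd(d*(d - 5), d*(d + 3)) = d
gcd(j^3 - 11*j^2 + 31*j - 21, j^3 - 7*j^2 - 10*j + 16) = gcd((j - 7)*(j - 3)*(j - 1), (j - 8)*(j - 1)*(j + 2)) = j - 1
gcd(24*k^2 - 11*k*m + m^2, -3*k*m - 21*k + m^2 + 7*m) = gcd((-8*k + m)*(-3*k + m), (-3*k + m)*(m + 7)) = 3*k - m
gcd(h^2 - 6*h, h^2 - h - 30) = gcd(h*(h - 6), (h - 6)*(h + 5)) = h - 6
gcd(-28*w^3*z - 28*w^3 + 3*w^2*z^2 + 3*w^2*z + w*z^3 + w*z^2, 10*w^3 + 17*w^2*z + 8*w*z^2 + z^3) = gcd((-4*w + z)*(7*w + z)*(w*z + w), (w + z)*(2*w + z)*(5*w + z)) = 1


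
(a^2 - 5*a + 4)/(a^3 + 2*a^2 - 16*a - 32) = (a - 1)/(a^2 + 6*a + 8)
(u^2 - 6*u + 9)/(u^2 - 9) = (u - 3)/(u + 3)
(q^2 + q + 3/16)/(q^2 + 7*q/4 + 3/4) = (q + 1/4)/(q + 1)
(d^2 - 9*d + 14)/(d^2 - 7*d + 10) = (d - 7)/(d - 5)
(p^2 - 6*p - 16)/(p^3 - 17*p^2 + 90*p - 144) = (p + 2)/(p^2 - 9*p + 18)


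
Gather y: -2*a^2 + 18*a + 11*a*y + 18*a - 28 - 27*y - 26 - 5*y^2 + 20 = -2*a^2 + 36*a - 5*y^2 + y*(11*a - 27) - 34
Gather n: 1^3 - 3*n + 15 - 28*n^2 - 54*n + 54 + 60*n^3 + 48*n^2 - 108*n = 60*n^3 + 20*n^2 - 165*n + 70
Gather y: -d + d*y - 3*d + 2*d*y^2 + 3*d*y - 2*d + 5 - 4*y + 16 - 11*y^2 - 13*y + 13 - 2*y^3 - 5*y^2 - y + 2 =-6*d - 2*y^3 + y^2*(2*d - 16) + y*(4*d - 18) + 36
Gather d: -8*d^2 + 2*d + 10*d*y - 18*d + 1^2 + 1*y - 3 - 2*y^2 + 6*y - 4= -8*d^2 + d*(10*y - 16) - 2*y^2 + 7*y - 6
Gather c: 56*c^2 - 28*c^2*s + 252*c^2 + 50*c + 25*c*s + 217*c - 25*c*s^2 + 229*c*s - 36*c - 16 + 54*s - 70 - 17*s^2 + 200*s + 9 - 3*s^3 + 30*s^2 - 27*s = c^2*(308 - 28*s) + c*(-25*s^2 + 254*s + 231) - 3*s^3 + 13*s^2 + 227*s - 77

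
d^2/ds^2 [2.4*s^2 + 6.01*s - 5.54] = 4.80000000000000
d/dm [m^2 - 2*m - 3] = 2*m - 2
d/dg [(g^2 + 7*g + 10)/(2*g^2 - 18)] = (-7*g^2 - 38*g - 63)/(2*(g^4 - 18*g^2 + 81))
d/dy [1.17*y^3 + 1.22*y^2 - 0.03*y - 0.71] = 3.51*y^2 + 2.44*y - 0.03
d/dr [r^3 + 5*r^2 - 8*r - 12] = 3*r^2 + 10*r - 8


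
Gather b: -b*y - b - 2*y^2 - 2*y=b*(-y - 1) - 2*y^2 - 2*y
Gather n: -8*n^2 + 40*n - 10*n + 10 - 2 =-8*n^2 + 30*n + 8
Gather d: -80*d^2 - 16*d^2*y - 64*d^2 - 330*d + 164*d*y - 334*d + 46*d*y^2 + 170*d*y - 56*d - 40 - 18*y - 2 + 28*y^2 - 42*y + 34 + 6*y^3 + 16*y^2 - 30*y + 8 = d^2*(-16*y - 144) + d*(46*y^2 + 334*y - 720) + 6*y^3 + 44*y^2 - 90*y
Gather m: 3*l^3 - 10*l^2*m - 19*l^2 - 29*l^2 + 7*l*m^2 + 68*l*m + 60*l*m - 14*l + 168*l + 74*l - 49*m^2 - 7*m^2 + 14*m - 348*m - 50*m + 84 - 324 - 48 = 3*l^3 - 48*l^2 + 228*l + m^2*(7*l - 56) + m*(-10*l^2 + 128*l - 384) - 288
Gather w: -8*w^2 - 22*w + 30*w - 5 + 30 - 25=-8*w^2 + 8*w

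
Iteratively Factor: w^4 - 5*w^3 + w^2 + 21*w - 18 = (w + 2)*(w^3 - 7*w^2 + 15*w - 9) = (w - 1)*(w + 2)*(w^2 - 6*w + 9) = (w - 3)*(w - 1)*(w + 2)*(w - 3)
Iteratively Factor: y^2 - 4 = (y - 2)*(y + 2)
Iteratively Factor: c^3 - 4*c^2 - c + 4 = (c + 1)*(c^2 - 5*c + 4) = (c - 4)*(c + 1)*(c - 1)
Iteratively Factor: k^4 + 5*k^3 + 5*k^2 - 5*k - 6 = (k - 1)*(k^3 + 6*k^2 + 11*k + 6) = (k - 1)*(k + 3)*(k^2 + 3*k + 2) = (k - 1)*(k + 2)*(k + 3)*(k + 1)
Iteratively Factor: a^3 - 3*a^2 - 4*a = (a)*(a^2 - 3*a - 4) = a*(a + 1)*(a - 4)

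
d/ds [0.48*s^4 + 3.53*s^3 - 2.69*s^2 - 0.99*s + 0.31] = 1.92*s^3 + 10.59*s^2 - 5.38*s - 0.99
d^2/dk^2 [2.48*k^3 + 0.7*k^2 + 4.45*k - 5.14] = 14.88*k + 1.4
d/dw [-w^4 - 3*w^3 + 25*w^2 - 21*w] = -4*w^3 - 9*w^2 + 50*w - 21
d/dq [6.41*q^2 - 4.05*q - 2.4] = 12.82*q - 4.05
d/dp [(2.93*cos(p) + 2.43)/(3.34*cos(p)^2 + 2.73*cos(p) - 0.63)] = (9.7862*cos(p)^2 + 16.2324*cos(p) + 8.4798)*sin(p)/(11.1556*cos(p)^4 + 18.2364*cos(p)^3 + 3.2445*cos(p)^2 - 3.4398*cos(p) + 0.3969)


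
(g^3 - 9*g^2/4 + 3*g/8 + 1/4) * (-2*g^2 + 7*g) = -2*g^5 + 23*g^4/2 - 33*g^3/2 + 17*g^2/8 + 7*g/4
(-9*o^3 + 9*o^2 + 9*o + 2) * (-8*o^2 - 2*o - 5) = 72*o^5 - 54*o^4 - 45*o^3 - 79*o^2 - 49*o - 10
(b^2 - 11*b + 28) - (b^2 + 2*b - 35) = 63 - 13*b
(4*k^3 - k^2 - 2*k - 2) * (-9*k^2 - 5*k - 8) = -36*k^5 - 11*k^4 - 9*k^3 + 36*k^2 + 26*k + 16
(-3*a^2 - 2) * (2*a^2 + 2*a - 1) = -6*a^4 - 6*a^3 - a^2 - 4*a + 2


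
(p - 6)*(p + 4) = p^2 - 2*p - 24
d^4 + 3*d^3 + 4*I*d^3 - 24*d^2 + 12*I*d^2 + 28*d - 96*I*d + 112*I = (d - 2)^2*(d + 7)*(d + 4*I)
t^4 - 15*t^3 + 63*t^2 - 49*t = t*(t - 7)^2*(t - 1)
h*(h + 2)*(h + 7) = h^3 + 9*h^2 + 14*h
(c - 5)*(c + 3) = c^2 - 2*c - 15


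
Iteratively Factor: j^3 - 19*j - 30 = (j + 3)*(j^2 - 3*j - 10) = (j - 5)*(j + 3)*(j + 2)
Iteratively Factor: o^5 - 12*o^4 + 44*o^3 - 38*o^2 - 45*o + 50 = (o - 2)*(o^4 - 10*o^3 + 24*o^2 + 10*o - 25) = (o - 2)*(o - 1)*(o^3 - 9*o^2 + 15*o + 25) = (o - 5)*(o - 2)*(o - 1)*(o^2 - 4*o - 5) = (o - 5)*(o - 2)*(o - 1)*(o + 1)*(o - 5)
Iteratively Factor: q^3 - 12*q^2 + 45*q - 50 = (q - 5)*(q^2 - 7*q + 10) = (q - 5)^2*(q - 2)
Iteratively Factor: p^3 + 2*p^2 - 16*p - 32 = (p - 4)*(p^2 + 6*p + 8) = (p - 4)*(p + 2)*(p + 4)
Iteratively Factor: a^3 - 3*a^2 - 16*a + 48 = (a + 4)*(a^2 - 7*a + 12) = (a - 3)*(a + 4)*(a - 4)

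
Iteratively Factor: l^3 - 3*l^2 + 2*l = (l - 1)*(l^2 - 2*l) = (l - 2)*(l - 1)*(l)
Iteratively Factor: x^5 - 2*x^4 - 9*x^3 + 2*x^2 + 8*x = (x - 1)*(x^4 - x^3 - 10*x^2 - 8*x) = x*(x - 1)*(x^3 - x^2 - 10*x - 8) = x*(x - 1)*(x + 2)*(x^2 - 3*x - 4) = x*(x - 1)*(x + 1)*(x + 2)*(x - 4)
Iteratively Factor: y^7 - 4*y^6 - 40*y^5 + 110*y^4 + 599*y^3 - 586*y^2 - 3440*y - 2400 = (y - 5)*(y^6 + y^5 - 35*y^4 - 65*y^3 + 274*y^2 + 784*y + 480) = (y - 5)*(y - 4)*(y^5 + 5*y^4 - 15*y^3 - 125*y^2 - 226*y - 120) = (y - 5)*(y - 4)*(y + 2)*(y^4 + 3*y^3 - 21*y^2 - 83*y - 60) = (y - 5)*(y - 4)*(y + 2)*(y + 3)*(y^3 - 21*y - 20) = (y - 5)^2*(y - 4)*(y + 2)*(y + 3)*(y^2 + 5*y + 4) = (y - 5)^2*(y - 4)*(y + 1)*(y + 2)*(y + 3)*(y + 4)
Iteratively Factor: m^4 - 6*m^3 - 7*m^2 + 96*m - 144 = (m - 4)*(m^3 - 2*m^2 - 15*m + 36) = (m - 4)*(m - 3)*(m^2 + m - 12) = (m - 4)*(m - 3)^2*(m + 4)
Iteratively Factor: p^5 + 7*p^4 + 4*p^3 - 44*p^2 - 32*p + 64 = (p + 4)*(p^4 + 3*p^3 - 8*p^2 - 12*p + 16) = (p + 4)^2*(p^3 - p^2 - 4*p + 4) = (p - 2)*(p + 4)^2*(p^2 + p - 2) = (p - 2)*(p + 2)*(p + 4)^2*(p - 1)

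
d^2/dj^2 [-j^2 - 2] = -2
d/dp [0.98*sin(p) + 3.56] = 0.98*cos(p)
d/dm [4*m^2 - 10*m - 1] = 8*m - 10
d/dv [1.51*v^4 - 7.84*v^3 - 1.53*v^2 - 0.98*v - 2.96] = 6.04*v^3 - 23.52*v^2 - 3.06*v - 0.98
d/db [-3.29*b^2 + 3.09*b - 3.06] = 3.09 - 6.58*b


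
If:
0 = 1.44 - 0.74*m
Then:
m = 1.95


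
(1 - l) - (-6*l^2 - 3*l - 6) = 6*l^2 + 2*l + 7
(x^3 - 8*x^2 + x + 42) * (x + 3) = x^4 - 5*x^3 - 23*x^2 + 45*x + 126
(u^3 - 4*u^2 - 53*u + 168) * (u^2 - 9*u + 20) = u^5 - 13*u^4 + 3*u^3 + 565*u^2 - 2572*u + 3360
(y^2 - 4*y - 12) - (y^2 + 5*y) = -9*y - 12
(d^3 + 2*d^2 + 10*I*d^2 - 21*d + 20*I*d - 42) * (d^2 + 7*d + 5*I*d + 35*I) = d^5 + 9*d^4 + 15*I*d^4 - 57*d^3 + 135*I*d^3 - 639*d^2 + 105*I*d^2 - 994*d - 945*I*d - 1470*I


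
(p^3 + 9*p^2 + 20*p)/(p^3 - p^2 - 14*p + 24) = p*(p + 5)/(p^2 - 5*p + 6)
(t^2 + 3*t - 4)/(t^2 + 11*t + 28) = (t - 1)/(t + 7)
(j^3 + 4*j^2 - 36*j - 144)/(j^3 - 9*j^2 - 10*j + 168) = (j + 6)/(j - 7)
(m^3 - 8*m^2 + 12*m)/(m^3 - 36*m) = (m - 2)/(m + 6)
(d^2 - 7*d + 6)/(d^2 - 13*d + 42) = (d - 1)/(d - 7)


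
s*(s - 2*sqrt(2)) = s^2 - 2*sqrt(2)*s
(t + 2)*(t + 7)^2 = t^3 + 16*t^2 + 77*t + 98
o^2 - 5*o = o*(o - 5)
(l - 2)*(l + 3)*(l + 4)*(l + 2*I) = l^4 + 5*l^3 + 2*I*l^3 - 2*l^2 + 10*I*l^2 - 24*l - 4*I*l - 48*I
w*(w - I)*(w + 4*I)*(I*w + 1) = I*w^4 - 2*w^3 + 7*I*w^2 + 4*w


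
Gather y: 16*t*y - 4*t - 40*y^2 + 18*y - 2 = -4*t - 40*y^2 + y*(16*t + 18) - 2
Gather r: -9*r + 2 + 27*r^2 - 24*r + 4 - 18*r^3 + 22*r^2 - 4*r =-18*r^3 + 49*r^2 - 37*r + 6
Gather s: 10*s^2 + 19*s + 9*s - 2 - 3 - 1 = 10*s^2 + 28*s - 6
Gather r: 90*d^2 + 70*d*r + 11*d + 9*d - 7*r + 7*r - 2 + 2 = 90*d^2 + 70*d*r + 20*d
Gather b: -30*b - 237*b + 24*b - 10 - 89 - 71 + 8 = -243*b - 162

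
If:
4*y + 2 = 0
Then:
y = -1/2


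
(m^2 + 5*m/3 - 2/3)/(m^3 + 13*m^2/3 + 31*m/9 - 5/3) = 3*(m + 2)/(3*m^2 + 14*m + 15)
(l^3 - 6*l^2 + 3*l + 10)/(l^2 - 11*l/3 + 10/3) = 3*(l^2 - 4*l - 5)/(3*l - 5)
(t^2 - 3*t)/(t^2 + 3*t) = (t - 3)/(t + 3)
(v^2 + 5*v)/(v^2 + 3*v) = (v + 5)/(v + 3)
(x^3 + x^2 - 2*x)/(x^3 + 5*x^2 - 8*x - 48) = x*(x^2 + x - 2)/(x^3 + 5*x^2 - 8*x - 48)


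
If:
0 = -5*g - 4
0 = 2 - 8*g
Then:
No Solution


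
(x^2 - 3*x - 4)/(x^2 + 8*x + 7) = (x - 4)/(x + 7)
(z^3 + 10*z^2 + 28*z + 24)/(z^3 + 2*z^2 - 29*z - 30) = (z^2 + 4*z + 4)/(z^2 - 4*z - 5)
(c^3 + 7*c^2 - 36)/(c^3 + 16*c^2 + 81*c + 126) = (c - 2)/(c + 7)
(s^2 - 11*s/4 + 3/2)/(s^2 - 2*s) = (s - 3/4)/s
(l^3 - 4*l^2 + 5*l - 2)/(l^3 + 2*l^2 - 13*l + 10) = (l - 1)/(l + 5)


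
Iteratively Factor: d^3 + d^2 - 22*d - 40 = (d - 5)*(d^2 + 6*d + 8) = (d - 5)*(d + 2)*(d + 4)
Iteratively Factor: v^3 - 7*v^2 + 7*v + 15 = (v + 1)*(v^2 - 8*v + 15) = (v - 5)*(v + 1)*(v - 3)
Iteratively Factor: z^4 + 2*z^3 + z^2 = (z)*(z^3 + 2*z^2 + z) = z*(z + 1)*(z^2 + z) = z*(z + 1)^2*(z)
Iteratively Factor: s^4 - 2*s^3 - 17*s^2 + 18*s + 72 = (s + 2)*(s^3 - 4*s^2 - 9*s + 36) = (s + 2)*(s + 3)*(s^2 - 7*s + 12) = (s - 4)*(s + 2)*(s + 3)*(s - 3)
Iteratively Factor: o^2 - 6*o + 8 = (o - 4)*(o - 2)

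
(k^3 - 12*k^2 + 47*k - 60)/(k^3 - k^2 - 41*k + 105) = (k - 4)/(k + 7)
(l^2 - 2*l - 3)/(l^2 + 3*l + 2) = (l - 3)/(l + 2)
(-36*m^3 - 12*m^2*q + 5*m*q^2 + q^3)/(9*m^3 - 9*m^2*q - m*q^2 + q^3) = (12*m^2 + 8*m*q + q^2)/(-3*m^2 + 2*m*q + q^2)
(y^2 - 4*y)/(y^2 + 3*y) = (y - 4)/(y + 3)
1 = 1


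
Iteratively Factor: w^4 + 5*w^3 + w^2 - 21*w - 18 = (w - 2)*(w^3 + 7*w^2 + 15*w + 9) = (w - 2)*(w + 3)*(w^2 + 4*w + 3) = (w - 2)*(w + 1)*(w + 3)*(w + 3)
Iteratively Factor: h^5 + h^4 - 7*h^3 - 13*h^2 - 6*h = (h - 3)*(h^4 + 4*h^3 + 5*h^2 + 2*h) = (h - 3)*(h + 1)*(h^3 + 3*h^2 + 2*h) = (h - 3)*(h + 1)*(h + 2)*(h^2 + h) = h*(h - 3)*(h + 1)*(h + 2)*(h + 1)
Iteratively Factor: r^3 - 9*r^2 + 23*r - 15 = (r - 3)*(r^2 - 6*r + 5) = (r - 5)*(r - 3)*(r - 1)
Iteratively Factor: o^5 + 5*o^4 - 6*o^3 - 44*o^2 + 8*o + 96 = (o + 4)*(o^4 + o^3 - 10*o^2 - 4*o + 24) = (o + 2)*(o + 4)*(o^3 - o^2 - 8*o + 12) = (o - 2)*(o + 2)*(o + 4)*(o^2 + o - 6) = (o - 2)*(o + 2)*(o + 3)*(o + 4)*(o - 2)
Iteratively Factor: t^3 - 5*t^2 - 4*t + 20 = (t - 2)*(t^2 - 3*t - 10) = (t - 2)*(t + 2)*(t - 5)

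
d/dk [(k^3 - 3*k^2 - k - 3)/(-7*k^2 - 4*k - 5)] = (-7*k^4 - 8*k^3 - 10*k^2 - 12*k - 7)/(49*k^4 + 56*k^3 + 86*k^2 + 40*k + 25)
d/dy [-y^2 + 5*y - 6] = 5 - 2*y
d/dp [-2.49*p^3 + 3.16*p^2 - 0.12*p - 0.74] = -7.47*p^2 + 6.32*p - 0.12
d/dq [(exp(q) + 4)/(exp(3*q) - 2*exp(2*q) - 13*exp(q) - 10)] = ((exp(q) + 4)*(-3*exp(2*q) + 4*exp(q) + 13) + exp(3*q) - 2*exp(2*q) - 13*exp(q) - 10)*exp(q)/(-exp(3*q) + 2*exp(2*q) + 13*exp(q) + 10)^2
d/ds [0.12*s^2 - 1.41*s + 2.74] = 0.24*s - 1.41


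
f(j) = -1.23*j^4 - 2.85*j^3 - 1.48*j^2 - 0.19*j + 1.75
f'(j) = -4.92*j^3 - 8.55*j^2 - 2.96*j - 0.19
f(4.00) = -519.97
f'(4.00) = -463.71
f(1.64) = -24.01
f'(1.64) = -49.74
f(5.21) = -1348.73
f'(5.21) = -943.48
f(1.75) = -29.93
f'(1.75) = -57.92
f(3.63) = -368.33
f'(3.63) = -358.93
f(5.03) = -1186.72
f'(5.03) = -857.54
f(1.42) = -14.67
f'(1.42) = -35.72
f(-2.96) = -31.16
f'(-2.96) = 61.26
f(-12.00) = -20789.57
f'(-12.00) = 7305.89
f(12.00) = -30643.73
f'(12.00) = -9768.67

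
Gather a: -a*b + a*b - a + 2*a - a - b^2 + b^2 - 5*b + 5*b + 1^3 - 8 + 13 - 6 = 0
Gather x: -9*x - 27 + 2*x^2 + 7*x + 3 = 2*x^2 - 2*x - 24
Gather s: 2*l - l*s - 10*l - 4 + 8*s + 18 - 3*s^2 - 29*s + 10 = -8*l - 3*s^2 + s*(-l - 21) + 24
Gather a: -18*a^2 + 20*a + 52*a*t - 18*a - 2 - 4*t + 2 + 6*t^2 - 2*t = -18*a^2 + a*(52*t + 2) + 6*t^2 - 6*t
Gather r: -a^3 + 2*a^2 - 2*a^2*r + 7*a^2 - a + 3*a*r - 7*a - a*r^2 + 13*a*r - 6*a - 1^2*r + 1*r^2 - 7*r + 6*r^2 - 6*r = -a^3 + 9*a^2 - 14*a + r^2*(7 - a) + r*(-2*a^2 + 16*a - 14)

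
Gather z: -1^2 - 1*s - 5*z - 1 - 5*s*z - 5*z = -s + z*(-5*s - 10) - 2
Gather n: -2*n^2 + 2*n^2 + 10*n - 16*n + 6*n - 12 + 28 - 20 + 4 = 0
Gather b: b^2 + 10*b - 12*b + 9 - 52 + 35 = b^2 - 2*b - 8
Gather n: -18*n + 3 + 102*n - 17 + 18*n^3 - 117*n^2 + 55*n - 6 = 18*n^3 - 117*n^2 + 139*n - 20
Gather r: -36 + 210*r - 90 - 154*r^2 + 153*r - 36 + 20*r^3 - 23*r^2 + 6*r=20*r^3 - 177*r^2 + 369*r - 162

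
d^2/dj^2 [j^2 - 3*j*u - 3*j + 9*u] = 2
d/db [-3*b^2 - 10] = -6*b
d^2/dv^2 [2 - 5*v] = 0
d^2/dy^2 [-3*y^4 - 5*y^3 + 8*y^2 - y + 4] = -36*y^2 - 30*y + 16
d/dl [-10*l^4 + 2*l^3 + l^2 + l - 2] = -40*l^3 + 6*l^2 + 2*l + 1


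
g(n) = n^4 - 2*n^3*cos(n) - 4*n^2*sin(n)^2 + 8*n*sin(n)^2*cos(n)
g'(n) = 2*n^3*sin(n) + 4*n^3 - 8*n^2*sin(n)*cos(n) - 6*n^2*cos(n) - 8*n*sin(n)^3 - 8*n*sin(n)^2 + 16*n*sin(n)*cos(n)^2 + 8*sin(n)^2*cos(n)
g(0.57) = 0.53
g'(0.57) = 1.52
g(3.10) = 151.77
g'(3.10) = 184.45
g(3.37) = 199.86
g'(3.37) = 169.04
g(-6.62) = 2443.61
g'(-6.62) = -1071.65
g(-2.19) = 4.83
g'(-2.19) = -17.65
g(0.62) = 0.60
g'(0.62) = 1.27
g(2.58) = 60.87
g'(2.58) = 149.65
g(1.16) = -0.85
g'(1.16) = -7.61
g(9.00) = 7823.26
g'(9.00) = 4233.76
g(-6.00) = 1695.95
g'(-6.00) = -1288.71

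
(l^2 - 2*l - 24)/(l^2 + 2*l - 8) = (l - 6)/(l - 2)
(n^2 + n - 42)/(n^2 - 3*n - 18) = (n + 7)/(n + 3)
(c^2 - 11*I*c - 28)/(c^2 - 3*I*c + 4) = (c - 7*I)/(c + I)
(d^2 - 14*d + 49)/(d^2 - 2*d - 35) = (d - 7)/(d + 5)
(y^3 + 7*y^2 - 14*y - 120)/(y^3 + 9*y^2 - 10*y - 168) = (y + 5)/(y + 7)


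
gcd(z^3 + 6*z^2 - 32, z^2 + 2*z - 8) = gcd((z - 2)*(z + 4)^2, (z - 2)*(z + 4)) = z^2 + 2*z - 8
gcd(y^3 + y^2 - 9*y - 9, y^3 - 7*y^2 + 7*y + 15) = y^2 - 2*y - 3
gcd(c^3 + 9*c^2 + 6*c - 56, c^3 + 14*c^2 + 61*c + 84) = c^2 + 11*c + 28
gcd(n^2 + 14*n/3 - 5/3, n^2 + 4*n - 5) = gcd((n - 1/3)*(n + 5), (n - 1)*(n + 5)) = n + 5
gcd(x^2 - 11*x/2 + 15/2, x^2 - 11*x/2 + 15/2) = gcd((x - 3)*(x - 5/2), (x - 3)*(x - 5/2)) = x^2 - 11*x/2 + 15/2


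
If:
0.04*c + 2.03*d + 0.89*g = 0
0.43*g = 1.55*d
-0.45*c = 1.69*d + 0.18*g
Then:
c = 0.00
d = 0.00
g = 0.00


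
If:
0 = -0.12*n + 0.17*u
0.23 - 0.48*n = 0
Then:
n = 0.48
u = 0.34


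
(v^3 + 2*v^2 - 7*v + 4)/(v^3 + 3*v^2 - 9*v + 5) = (v + 4)/(v + 5)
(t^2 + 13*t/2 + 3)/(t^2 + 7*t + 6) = (t + 1/2)/(t + 1)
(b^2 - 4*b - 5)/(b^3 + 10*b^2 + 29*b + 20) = (b - 5)/(b^2 + 9*b + 20)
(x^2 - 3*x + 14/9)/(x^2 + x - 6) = (x^2 - 3*x + 14/9)/(x^2 + x - 6)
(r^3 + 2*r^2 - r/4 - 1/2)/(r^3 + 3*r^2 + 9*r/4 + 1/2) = (2*r - 1)/(2*r + 1)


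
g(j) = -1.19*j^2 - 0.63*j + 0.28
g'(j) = -2.38*j - 0.63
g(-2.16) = -3.91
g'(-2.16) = 4.51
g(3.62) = -17.59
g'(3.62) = -9.25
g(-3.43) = -11.56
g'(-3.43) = 7.53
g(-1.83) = -2.55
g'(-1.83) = 3.73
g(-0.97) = -0.23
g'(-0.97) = 1.68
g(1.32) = -2.63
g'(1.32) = -3.77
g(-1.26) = -0.82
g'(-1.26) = 2.37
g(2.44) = -8.34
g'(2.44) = -6.44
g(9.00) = -101.78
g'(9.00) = -22.05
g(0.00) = 0.28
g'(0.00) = -0.63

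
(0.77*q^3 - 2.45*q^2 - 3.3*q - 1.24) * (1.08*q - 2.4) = 0.8316*q^4 - 4.494*q^3 + 2.316*q^2 + 6.5808*q + 2.976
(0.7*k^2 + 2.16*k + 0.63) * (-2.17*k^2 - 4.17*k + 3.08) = -1.519*k^4 - 7.6062*k^3 - 8.2183*k^2 + 4.0257*k + 1.9404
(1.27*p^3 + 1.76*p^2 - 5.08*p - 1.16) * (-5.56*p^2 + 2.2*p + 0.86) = -7.0612*p^5 - 6.9916*p^4 + 33.209*p^3 - 3.2128*p^2 - 6.9208*p - 0.9976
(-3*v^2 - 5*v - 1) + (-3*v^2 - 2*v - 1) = -6*v^2 - 7*v - 2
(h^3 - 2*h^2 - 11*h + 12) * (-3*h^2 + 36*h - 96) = -3*h^5 + 42*h^4 - 135*h^3 - 240*h^2 + 1488*h - 1152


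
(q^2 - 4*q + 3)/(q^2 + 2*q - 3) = (q - 3)/(q + 3)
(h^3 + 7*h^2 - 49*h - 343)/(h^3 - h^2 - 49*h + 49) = (h + 7)/(h - 1)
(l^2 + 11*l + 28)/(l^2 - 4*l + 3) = (l^2 + 11*l + 28)/(l^2 - 4*l + 3)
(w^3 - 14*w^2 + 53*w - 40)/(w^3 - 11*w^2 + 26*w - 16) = (w - 5)/(w - 2)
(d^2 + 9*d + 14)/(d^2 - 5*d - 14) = (d + 7)/(d - 7)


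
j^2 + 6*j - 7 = (j - 1)*(j + 7)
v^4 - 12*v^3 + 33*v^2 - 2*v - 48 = (v - 8)*(v - 3)*(v - 2)*(v + 1)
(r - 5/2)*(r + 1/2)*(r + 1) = r^3 - r^2 - 13*r/4 - 5/4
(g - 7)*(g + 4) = g^2 - 3*g - 28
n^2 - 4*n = n*(n - 4)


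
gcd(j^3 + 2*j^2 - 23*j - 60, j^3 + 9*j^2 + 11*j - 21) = j + 3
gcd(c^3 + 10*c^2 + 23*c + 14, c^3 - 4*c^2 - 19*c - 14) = c^2 + 3*c + 2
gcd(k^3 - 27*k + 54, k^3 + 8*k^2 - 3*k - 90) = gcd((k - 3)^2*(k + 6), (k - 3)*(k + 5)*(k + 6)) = k^2 + 3*k - 18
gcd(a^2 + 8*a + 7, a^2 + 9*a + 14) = a + 7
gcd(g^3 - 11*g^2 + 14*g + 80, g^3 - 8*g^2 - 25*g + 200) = g^2 - 13*g + 40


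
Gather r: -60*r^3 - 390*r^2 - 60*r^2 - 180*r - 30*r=-60*r^3 - 450*r^2 - 210*r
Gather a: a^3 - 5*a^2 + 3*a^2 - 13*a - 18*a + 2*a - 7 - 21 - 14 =a^3 - 2*a^2 - 29*a - 42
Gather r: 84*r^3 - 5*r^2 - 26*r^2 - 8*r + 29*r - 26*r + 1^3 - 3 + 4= 84*r^3 - 31*r^2 - 5*r + 2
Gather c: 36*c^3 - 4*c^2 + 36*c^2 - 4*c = 36*c^3 + 32*c^2 - 4*c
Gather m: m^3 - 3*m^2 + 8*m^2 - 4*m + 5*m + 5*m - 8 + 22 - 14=m^3 + 5*m^2 + 6*m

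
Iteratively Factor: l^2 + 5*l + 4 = (l + 1)*(l + 4)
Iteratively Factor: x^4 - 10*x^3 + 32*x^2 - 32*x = (x)*(x^3 - 10*x^2 + 32*x - 32) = x*(x - 4)*(x^2 - 6*x + 8) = x*(x - 4)*(x - 2)*(x - 4)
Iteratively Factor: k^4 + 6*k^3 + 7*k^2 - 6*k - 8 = (k - 1)*(k^3 + 7*k^2 + 14*k + 8) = (k - 1)*(k + 4)*(k^2 + 3*k + 2) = (k - 1)*(k + 1)*(k + 4)*(k + 2)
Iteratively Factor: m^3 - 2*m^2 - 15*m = (m - 5)*(m^2 + 3*m) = m*(m - 5)*(m + 3)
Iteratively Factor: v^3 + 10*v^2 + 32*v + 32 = (v + 4)*(v^2 + 6*v + 8) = (v + 2)*(v + 4)*(v + 4)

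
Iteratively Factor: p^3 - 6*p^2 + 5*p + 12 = (p - 4)*(p^2 - 2*p - 3) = (p - 4)*(p - 3)*(p + 1)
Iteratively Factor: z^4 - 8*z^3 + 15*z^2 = (z)*(z^3 - 8*z^2 + 15*z) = z*(z - 5)*(z^2 - 3*z) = z*(z - 5)*(z - 3)*(z)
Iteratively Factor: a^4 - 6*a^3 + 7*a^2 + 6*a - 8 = (a - 4)*(a^3 - 2*a^2 - a + 2) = (a - 4)*(a - 2)*(a^2 - 1) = (a - 4)*(a - 2)*(a - 1)*(a + 1)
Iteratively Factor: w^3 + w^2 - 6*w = (w + 3)*(w^2 - 2*w) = (w - 2)*(w + 3)*(w)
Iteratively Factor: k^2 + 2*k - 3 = (k - 1)*(k + 3)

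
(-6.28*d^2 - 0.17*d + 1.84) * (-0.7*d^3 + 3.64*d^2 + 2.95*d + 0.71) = 4.396*d^5 - 22.7402*d^4 - 20.4328*d^3 + 1.7373*d^2 + 5.3073*d + 1.3064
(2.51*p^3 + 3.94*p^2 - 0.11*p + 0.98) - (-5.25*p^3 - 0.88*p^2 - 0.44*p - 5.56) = 7.76*p^3 + 4.82*p^2 + 0.33*p + 6.54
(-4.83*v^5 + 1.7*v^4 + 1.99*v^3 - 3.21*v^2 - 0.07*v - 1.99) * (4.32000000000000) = -20.8656*v^5 + 7.344*v^4 + 8.5968*v^3 - 13.8672*v^2 - 0.3024*v - 8.5968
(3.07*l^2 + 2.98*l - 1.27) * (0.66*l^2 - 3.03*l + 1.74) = 2.0262*l^4 - 7.3353*l^3 - 4.5258*l^2 + 9.0333*l - 2.2098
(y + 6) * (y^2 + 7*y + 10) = y^3 + 13*y^2 + 52*y + 60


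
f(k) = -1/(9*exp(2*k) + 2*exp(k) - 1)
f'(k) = -(-18*exp(2*k) - 2*exp(k))/(9*exp(2*k) + 2*exp(k) - 1)^2 = (18*exp(k) + 2)*exp(k)/(9*exp(2*k) + 2*exp(k) - 1)^2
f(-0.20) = -0.15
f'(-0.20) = 0.31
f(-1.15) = -1.87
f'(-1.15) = 8.50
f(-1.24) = -3.01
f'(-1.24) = 18.87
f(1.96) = -0.00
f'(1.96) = 0.00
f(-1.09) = -1.45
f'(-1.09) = 5.69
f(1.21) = -0.01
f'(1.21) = 0.02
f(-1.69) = 3.08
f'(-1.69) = 9.32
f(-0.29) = -0.18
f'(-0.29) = 0.38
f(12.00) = 0.00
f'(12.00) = 0.00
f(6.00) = 0.00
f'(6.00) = 0.00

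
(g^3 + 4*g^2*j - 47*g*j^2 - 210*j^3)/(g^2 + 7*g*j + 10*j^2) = (g^2 - g*j - 42*j^2)/(g + 2*j)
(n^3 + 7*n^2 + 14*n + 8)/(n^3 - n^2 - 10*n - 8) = (n + 4)/(n - 4)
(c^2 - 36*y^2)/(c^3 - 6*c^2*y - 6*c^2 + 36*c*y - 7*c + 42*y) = (c + 6*y)/(c^2 - 6*c - 7)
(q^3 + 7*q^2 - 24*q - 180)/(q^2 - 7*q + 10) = (q^2 + 12*q + 36)/(q - 2)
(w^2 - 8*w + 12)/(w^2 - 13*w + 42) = (w - 2)/(w - 7)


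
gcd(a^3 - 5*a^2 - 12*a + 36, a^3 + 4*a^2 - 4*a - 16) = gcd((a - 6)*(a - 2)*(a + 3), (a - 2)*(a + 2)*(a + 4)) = a - 2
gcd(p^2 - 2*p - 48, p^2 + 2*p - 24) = p + 6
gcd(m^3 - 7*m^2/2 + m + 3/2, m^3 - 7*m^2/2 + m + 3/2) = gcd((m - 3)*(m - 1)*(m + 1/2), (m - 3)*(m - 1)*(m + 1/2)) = m^3 - 7*m^2/2 + m + 3/2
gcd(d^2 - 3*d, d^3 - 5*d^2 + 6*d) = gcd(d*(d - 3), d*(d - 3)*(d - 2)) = d^2 - 3*d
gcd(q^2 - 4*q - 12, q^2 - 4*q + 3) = 1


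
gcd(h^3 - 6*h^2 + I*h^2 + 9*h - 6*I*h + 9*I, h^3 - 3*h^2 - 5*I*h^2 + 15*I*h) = h - 3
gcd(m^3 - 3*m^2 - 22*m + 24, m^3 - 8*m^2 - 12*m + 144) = m^2 - 2*m - 24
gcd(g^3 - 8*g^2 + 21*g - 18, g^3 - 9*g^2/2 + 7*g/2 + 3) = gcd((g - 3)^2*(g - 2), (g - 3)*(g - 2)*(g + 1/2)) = g^2 - 5*g + 6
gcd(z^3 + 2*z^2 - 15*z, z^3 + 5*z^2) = z^2 + 5*z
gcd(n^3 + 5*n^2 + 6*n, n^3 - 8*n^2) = n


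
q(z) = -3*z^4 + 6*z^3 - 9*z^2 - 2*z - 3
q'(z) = -12*z^3 + 18*z^2 - 18*z - 2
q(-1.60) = -67.08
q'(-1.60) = 122.03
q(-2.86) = -411.98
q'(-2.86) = 477.44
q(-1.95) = -121.19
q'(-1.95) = 190.52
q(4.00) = -539.00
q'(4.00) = -554.00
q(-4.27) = -1623.00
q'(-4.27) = 1337.31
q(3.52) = -320.43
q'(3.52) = -365.70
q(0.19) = -3.67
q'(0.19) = -4.85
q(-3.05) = -510.47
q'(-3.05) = 560.82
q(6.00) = -2931.00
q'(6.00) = -2054.00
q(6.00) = -2931.00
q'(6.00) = -2054.00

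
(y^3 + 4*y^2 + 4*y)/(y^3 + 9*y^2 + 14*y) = (y + 2)/(y + 7)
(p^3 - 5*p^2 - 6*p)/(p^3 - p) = (p - 6)/(p - 1)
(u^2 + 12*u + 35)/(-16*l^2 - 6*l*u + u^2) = (u^2 + 12*u + 35)/(-16*l^2 - 6*l*u + u^2)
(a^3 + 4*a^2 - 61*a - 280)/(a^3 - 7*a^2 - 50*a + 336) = (a + 5)/(a - 6)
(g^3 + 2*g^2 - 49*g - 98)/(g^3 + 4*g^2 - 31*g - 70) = (g - 7)/(g - 5)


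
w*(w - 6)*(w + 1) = w^3 - 5*w^2 - 6*w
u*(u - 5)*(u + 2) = u^3 - 3*u^2 - 10*u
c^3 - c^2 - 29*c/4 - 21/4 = (c - 7/2)*(c + 1)*(c + 3/2)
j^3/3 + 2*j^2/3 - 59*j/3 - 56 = (j/3 + 1)*(j - 8)*(j + 7)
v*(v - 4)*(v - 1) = v^3 - 5*v^2 + 4*v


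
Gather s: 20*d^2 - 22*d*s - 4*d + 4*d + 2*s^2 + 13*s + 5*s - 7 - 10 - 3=20*d^2 + 2*s^2 + s*(18 - 22*d) - 20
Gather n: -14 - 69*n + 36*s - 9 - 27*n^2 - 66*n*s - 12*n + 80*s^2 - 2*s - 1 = -27*n^2 + n*(-66*s - 81) + 80*s^2 + 34*s - 24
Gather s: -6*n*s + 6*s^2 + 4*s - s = 6*s^2 + s*(3 - 6*n)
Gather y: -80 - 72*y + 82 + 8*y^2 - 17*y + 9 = 8*y^2 - 89*y + 11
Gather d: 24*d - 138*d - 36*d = -150*d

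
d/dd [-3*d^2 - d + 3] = -6*d - 1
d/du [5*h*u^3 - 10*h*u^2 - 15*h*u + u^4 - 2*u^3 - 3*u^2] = 15*h*u^2 - 20*h*u - 15*h + 4*u^3 - 6*u^2 - 6*u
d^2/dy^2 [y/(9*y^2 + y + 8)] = 2*(y*(18*y + 1)^2 - (27*y + 1)*(9*y^2 + y + 8))/(9*y^2 + y + 8)^3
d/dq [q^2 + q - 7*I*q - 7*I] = 2*q + 1 - 7*I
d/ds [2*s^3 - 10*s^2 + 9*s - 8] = 6*s^2 - 20*s + 9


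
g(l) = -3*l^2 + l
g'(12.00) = -71.00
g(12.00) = -420.00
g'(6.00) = -35.00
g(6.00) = -102.00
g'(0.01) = 0.94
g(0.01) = 0.01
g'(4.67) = -27.02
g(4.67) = -60.76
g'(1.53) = -8.18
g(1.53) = -5.49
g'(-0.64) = 4.84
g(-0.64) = -1.87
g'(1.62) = -8.72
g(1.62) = -6.25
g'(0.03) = 0.82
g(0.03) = 0.03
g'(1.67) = -9.02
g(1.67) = -6.70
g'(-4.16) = 25.96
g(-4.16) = -56.08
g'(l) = 1 - 6*l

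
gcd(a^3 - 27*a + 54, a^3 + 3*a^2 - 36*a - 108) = a + 6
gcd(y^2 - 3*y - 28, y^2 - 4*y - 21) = y - 7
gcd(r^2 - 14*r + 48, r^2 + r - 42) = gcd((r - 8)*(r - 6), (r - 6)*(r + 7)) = r - 6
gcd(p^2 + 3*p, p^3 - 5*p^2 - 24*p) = p^2 + 3*p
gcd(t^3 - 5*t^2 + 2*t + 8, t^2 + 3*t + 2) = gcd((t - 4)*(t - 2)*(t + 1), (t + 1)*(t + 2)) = t + 1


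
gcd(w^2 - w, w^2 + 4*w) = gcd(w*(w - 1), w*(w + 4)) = w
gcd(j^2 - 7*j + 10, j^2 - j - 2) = j - 2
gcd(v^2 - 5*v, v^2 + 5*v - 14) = 1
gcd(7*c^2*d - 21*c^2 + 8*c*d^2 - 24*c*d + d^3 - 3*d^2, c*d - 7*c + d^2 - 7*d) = c + d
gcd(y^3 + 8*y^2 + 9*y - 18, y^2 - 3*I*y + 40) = 1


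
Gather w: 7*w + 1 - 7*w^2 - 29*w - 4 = -7*w^2 - 22*w - 3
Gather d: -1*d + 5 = 5 - d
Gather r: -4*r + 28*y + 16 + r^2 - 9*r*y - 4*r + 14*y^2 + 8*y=r^2 + r*(-9*y - 8) + 14*y^2 + 36*y + 16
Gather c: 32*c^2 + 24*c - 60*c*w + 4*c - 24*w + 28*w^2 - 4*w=32*c^2 + c*(28 - 60*w) + 28*w^2 - 28*w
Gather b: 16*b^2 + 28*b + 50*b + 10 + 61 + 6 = 16*b^2 + 78*b + 77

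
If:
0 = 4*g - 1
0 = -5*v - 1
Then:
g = 1/4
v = -1/5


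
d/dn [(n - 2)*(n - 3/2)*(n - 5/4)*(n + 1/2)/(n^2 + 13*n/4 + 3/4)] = (128*n^5 + 352*n^4 - 1576*n^3 + 432*n^2 + 720*n + 387)/(4*(16*n^4 + 104*n^3 + 193*n^2 + 78*n + 9))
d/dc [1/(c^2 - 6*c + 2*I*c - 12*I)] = 2*(-c + 3 - I)/(c^2 - 6*c + 2*I*c - 12*I)^2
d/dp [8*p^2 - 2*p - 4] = 16*p - 2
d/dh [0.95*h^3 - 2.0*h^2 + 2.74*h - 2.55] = 2.85*h^2 - 4.0*h + 2.74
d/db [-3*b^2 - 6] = -6*b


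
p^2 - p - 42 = (p - 7)*(p + 6)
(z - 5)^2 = z^2 - 10*z + 25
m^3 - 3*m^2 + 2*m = m*(m - 2)*(m - 1)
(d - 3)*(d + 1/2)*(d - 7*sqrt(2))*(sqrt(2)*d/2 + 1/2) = sqrt(2)*d^4/2 - 13*d^3/2 - 5*sqrt(2)*d^3/4 - 17*sqrt(2)*d^2/4 + 65*d^2/4 + 39*d/4 + 35*sqrt(2)*d/4 + 21*sqrt(2)/4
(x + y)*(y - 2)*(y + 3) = x*y^2 + x*y - 6*x + y^3 + y^2 - 6*y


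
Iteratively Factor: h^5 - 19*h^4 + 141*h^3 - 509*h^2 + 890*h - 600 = (h - 5)*(h^4 - 14*h^3 + 71*h^2 - 154*h + 120) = (h - 5)^2*(h^3 - 9*h^2 + 26*h - 24) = (h - 5)^2*(h - 3)*(h^2 - 6*h + 8) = (h - 5)^2*(h - 4)*(h - 3)*(h - 2)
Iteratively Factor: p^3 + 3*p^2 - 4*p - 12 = (p - 2)*(p^2 + 5*p + 6) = (p - 2)*(p + 2)*(p + 3)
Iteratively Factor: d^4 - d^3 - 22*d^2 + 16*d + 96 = (d + 2)*(d^3 - 3*d^2 - 16*d + 48) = (d + 2)*(d + 4)*(d^2 - 7*d + 12) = (d - 4)*(d + 2)*(d + 4)*(d - 3)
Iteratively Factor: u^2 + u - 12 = (u - 3)*(u + 4)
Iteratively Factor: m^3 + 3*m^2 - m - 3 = (m - 1)*(m^2 + 4*m + 3) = (m - 1)*(m + 1)*(m + 3)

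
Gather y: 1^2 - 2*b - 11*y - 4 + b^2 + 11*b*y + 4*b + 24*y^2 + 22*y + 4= b^2 + 2*b + 24*y^2 + y*(11*b + 11) + 1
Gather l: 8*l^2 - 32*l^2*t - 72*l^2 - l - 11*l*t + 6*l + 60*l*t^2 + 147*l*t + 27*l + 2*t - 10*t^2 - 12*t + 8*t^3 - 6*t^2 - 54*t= l^2*(-32*t - 64) + l*(60*t^2 + 136*t + 32) + 8*t^3 - 16*t^2 - 64*t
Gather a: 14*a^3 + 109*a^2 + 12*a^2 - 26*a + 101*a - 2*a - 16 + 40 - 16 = 14*a^3 + 121*a^2 + 73*a + 8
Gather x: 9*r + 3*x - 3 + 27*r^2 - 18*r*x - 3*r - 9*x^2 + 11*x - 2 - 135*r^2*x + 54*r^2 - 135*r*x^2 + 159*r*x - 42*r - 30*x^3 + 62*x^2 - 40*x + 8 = 81*r^2 - 36*r - 30*x^3 + x^2*(53 - 135*r) + x*(-135*r^2 + 141*r - 26) + 3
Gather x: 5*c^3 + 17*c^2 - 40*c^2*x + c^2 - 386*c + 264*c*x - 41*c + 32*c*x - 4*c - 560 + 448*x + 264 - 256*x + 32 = 5*c^3 + 18*c^2 - 431*c + x*(-40*c^2 + 296*c + 192) - 264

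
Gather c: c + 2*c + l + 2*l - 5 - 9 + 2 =3*c + 3*l - 12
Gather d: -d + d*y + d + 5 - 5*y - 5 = d*y - 5*y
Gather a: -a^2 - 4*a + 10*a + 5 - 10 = -a^2 + 6*a - 5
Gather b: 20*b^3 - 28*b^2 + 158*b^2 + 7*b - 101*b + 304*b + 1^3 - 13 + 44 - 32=20*b^3 + 130*b^2 + 210*b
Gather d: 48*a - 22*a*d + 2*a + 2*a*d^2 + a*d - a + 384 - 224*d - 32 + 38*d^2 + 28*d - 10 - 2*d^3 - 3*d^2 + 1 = 49*a - 2*d^3 + d^2*(2*a + 35) + d*(-21*a - 196) + 343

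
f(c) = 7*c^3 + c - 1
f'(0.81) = 14.78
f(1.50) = 24.12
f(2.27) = 83.15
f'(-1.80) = 69.04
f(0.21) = -0.73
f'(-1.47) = 46.38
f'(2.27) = 109.21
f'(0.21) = 1.93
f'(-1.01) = 22.42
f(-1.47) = -24.71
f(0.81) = 3.53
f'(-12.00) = 3025.00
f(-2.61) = -128.07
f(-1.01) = -9.22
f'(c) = 21*c^2 + 1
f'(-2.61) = 144.05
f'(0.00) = 1.00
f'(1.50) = 48.25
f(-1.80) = -43.62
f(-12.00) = -12109.00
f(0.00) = -1.00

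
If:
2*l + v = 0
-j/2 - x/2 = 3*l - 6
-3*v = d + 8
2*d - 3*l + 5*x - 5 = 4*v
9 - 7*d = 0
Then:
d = 9/7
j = 793/210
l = 65/42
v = -65/21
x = -223/210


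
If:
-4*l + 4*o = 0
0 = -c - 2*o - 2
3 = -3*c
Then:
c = -1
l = -1/2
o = -1/2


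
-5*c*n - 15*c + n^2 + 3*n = (-5*c + n)*(n + 3)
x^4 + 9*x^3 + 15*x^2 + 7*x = x*(x + 1)^2*(x + 7)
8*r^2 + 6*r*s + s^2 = (2*r + s)*(4*r + s)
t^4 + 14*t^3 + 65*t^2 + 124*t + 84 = (t + 2)^2*(t + 3)*(t + 7)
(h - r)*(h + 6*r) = h^2 + 5*h*r - 6*r^2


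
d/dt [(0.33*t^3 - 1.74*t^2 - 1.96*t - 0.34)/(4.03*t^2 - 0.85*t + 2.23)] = (1.3299*t^4 - 0.561*t^3 + 11.5855*t^2 - 5.02*t - 4.6598)/(16.2409*t^4 - 6.851*t^3 + 18.6963*t^2 - 3.791*t + 4.9729)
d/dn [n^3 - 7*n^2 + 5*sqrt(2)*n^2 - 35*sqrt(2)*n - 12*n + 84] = 3*n^2 - 14*n + 10*sqrt(2)*n - 35*sqrt(2) - 12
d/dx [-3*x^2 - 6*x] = -6*x - 6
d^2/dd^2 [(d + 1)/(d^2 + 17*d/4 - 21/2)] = 8*((d + 1)*(8*d + 17)^2 - 3*(4*d + 7)*(4*d^2 + 17*d - 42))/(4*d^2 + 17*d - 42)^3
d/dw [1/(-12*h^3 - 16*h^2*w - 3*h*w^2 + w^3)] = (16*h^2 + 6*h*w - 3*w^2)/(12*h^3 + 16*h^2*w + 3*h*w^2 - w^3)^2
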